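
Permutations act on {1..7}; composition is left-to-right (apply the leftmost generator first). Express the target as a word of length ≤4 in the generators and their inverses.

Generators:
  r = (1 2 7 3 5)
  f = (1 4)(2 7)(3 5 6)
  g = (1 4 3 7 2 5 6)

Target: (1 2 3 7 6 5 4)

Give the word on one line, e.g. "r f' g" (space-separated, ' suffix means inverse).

  after g': (1 6 5 2 7 3 4)
  after f: (1 3)(5 7)
  after r: (1 5 3 2 7)
  after g': (1 2 3 7 6 5 4)

g' f r g'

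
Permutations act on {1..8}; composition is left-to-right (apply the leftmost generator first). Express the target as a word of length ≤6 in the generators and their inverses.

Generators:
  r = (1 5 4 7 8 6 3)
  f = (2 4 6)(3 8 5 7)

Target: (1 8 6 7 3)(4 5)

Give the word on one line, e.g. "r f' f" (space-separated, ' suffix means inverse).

  after r: (1 5 4 7 8 6 3)
  after f: (1 7 5 6 8 2 4 3)
  after f: (1 3)(2 6 5)(4 8)
  after f: (1 8 6 7 3)(4 5)

r f f f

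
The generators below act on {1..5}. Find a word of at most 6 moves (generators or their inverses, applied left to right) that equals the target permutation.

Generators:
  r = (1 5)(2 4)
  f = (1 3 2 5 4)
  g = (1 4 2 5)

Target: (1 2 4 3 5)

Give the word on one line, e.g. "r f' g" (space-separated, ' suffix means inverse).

f' g f g'

  after f': (1 4 5 2 3)
  after g: (1 2 3 4)
  after f: (1 5 4 3)
  after g': (1 2 4 3 5)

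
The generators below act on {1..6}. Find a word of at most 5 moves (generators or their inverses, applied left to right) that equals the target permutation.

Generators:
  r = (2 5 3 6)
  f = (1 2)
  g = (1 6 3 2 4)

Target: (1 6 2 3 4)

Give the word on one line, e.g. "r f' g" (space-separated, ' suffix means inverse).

g' f' g' f' g

  after g': (1 4 2 3 6)
  after f': (1 4)(2 3 6)
  after g': (1 2 6 3)
  after f': (2 6 3)
  after g: (1 6 2 3 4)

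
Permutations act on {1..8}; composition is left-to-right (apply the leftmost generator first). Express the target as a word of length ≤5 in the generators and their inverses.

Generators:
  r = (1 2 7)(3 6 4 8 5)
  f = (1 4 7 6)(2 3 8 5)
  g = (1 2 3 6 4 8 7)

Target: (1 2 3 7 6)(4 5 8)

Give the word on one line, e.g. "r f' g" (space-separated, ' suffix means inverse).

r r g g

  after r: (1 2 7)(3 6 4 8 5)
  after r: (1 7 2)(3 4 5 6 8)
  after g: (3 8 6 7)(4 5)
  after g: (1 2 3 7 6)(4 5 8)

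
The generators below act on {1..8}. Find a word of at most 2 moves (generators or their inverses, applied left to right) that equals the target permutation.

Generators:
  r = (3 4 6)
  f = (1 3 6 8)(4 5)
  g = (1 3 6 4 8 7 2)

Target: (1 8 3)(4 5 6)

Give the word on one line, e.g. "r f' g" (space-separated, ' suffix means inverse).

  after f': (1 8 6 3)(4 5)
  after r: (1 8 3)(4 5 6)

f' r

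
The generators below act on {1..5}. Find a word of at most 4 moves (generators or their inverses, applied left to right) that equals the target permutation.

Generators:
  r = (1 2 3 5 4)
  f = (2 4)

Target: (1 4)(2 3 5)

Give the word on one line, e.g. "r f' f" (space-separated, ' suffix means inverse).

r f

  after r: (1 2 3 5 4)
  after f: (1 4)(2 3 5)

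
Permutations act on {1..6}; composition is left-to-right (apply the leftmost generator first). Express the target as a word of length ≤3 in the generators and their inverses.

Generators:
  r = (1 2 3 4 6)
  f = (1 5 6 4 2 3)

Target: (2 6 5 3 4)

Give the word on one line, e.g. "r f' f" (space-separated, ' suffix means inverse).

f r f'

  after f: (1 5 6 4 2 3)
  after r: (1 5)(2 4 3)
  after f': (2 6 5 3 4)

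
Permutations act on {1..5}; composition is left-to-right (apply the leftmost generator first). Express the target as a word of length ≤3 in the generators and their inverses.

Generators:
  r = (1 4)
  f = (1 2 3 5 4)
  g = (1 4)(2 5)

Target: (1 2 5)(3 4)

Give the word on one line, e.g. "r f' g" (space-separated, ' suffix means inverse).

  after r: (1 4)
  after f: (2 3 5 4)
  after f: (1 2 5)(3 4)

r f f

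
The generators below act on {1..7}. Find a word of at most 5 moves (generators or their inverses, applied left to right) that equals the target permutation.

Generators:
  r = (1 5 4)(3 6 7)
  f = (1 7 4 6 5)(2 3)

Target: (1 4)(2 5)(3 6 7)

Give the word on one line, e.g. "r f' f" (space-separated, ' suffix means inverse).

f' r' f' r

  after f': (1 5 6 4 7)(2 3)
  after r': (2 7 4 6 5 3)
  after f': (1 5 2)
  after r: (1 4)(2 5)(3 6 7)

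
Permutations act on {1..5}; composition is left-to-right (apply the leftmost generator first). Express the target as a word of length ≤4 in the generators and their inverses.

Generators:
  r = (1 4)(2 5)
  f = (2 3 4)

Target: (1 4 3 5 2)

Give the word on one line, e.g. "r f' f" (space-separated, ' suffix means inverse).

  after f: (2 3 4)
  after f: (2 4 3)
  after r': (1 4 3 5 2)

f f r'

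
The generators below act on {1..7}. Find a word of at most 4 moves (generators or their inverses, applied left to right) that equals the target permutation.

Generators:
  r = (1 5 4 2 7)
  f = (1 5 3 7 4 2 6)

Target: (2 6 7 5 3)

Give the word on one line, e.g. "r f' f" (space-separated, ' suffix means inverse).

  after f: (1 5 3 7 4 2 6)
  after r': (2 6 7 5 3)

f r'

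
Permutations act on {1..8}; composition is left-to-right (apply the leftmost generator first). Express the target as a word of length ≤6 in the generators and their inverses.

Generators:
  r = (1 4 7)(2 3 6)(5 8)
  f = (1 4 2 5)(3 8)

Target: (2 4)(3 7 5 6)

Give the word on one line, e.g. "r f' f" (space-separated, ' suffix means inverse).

  after f: (1 4 2 5)(3 8)
  after r: (1 7)(2 8 6)(3 5 4)
  after f: (1 7 4 8 6 5 2 3)
  after r': (1 4 5 6 8 3 7)
  after f': (2 4)(3 7 5 6)

f r f r' f'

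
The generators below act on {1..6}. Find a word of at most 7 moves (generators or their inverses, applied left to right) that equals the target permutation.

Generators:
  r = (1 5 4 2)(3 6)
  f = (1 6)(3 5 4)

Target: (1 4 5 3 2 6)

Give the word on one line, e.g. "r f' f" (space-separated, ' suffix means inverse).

f' r' f' f' r

  after f': (1 6)(3 4 5)
  after r': (1 3 5 6 2 4)
  after f': (1 4 6 2 5)
  after f': (1 5 6 2 3 4)
  after r: (1 4 5 3 2 6)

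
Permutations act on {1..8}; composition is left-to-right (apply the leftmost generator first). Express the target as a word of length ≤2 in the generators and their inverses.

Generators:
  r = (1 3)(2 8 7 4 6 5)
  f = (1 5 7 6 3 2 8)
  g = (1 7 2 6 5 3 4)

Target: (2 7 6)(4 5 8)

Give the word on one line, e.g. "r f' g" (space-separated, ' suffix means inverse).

r r

  after r: (1 3)(2 8 7 4 6 5)
  after r: (2 7 6)(4 5 8)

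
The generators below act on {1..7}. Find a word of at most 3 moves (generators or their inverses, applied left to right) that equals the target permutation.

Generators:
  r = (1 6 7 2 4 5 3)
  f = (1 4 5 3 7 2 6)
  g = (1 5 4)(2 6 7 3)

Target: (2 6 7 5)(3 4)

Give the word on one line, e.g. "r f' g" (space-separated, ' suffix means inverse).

  after f': (1 6 2 7 3 5 4)
  after r': (2 6 7 5)(3 4)

f' r'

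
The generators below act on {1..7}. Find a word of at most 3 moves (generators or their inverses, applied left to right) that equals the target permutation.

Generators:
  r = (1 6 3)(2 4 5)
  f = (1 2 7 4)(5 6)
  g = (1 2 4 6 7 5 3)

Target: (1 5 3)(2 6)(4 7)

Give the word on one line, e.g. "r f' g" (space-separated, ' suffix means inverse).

f' r

  after f': (1 4 7 2)(5 6)
  after r: (1 5 3)(2 6)(4 7)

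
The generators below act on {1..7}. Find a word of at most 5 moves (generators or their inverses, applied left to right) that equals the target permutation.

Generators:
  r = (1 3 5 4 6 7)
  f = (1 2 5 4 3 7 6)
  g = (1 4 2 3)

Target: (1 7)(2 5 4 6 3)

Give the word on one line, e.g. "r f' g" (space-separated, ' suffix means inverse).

r f' g g f

  after r: (1 3 5 4 6 7)
  after f': (1 4 7 6 3 2)
  after g: (1 2 4 7 6)
  after g: (1 3)(4 7 6)
  after f: (1 7)(2 5 4 6 3)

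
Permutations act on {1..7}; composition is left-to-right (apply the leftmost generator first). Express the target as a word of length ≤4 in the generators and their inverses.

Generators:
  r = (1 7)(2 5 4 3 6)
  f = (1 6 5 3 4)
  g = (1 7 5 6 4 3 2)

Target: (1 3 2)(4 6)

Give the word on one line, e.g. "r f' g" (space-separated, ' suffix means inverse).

  after f: (1 6 5 3 4)
  after g': (1 5 4 2 3 6 7)
  after r: (1 4 5 3 2 6)
  after f': (1 3 2)(4 6)

f g' r f'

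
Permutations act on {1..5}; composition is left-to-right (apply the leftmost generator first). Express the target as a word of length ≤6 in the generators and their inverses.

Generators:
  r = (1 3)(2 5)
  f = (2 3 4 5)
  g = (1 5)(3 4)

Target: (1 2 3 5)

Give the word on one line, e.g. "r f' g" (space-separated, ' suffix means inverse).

  after f: (2 3 4 5)
  after g: (1 5 2 4)
  after r': (1 2 4 3)
  after g': (1 2 3 5)

f g r' g'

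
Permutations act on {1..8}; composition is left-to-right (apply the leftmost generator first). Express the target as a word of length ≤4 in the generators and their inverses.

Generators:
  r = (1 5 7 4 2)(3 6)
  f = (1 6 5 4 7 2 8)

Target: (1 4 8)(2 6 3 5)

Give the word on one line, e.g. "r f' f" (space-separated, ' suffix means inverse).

r f

  after r: (1 5 7 4 2)(3 6)
  after f: (1 4 8)(2 6 3 5)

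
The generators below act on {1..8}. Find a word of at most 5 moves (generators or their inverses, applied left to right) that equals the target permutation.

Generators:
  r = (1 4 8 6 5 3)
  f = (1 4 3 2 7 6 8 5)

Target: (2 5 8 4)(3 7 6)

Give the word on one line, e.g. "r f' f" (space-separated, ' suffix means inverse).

  after f: (1 4 3 2 7 6 8 5)
  after f: (1 3 7 8)(2 6 5 4)
  after r: (2 5 8 4)(3 7 6)

f f r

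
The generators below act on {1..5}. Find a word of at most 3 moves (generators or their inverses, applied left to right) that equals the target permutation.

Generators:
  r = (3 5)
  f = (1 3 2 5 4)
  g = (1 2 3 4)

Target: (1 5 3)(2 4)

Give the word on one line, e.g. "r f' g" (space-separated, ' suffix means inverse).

  after g': (1 4 3 2)
  after g': (1 3)(2 4)
  after r: (1 5 3)(2 4)

g' g' r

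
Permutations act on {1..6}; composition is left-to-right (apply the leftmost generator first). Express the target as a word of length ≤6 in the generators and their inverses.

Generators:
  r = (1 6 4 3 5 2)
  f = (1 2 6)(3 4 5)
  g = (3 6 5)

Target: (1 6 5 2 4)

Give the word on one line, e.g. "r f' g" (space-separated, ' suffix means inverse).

  after g: (3 6 5)
  after g: (3 5 6)
  after f: (1 2 6 4 5)
  after g': (1 2 3 5)(4 6)
  after f: (1 6 5 2 4)

g g f g' f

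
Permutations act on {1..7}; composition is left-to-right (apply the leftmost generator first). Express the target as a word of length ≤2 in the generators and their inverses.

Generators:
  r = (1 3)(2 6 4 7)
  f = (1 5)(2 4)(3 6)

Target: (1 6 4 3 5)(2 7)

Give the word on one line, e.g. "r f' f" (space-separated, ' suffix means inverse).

  after r': (1 3)(2 7 4 6)
  after f': (1 6 4 3 5)(2 7)

r' f'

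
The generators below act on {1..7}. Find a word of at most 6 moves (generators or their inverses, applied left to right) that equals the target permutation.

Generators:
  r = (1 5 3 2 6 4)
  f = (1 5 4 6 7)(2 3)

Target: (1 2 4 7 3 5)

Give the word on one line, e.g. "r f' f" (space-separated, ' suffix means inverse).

f' f' r' r' f

  after f': (1 7 6 4 5)(2 3)
  after f': (1 6 5 7 4)
  after r': (1 2 3 5 7 6)
  after r': (1 3)(2 5 7)(4 6)
  after f: (1 2 4 7 3 5)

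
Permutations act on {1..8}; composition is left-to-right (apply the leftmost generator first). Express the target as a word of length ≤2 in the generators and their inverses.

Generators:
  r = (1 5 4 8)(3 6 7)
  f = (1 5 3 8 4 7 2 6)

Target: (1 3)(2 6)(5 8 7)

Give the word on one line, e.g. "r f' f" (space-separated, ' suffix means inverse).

  after f': (1 6 2 7 4 8 3 5)
  after r': (1 3)(2 6)(5 8 7)

f' r'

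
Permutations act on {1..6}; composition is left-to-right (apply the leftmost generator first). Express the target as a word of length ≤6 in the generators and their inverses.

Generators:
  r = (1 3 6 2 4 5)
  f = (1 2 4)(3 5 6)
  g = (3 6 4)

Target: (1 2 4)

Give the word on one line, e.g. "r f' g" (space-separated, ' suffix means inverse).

r' f g' f' r

  after r': (1 5 4 2 6 3)
  after f: (1 6 5)(2 3)
  after g': (1 3 2 4 6 5)
  after f': (1 6 3)(4 5)
  after r: (1 2 4)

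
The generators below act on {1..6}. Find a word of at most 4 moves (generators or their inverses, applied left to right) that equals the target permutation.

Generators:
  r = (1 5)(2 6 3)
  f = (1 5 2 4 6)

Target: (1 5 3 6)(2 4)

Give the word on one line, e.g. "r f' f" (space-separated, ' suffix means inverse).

  after f: (1 5 2 4 6)
  after r: (2 4 3)(5 6)
  after r: (1 5 3 6)(2 4)

f r r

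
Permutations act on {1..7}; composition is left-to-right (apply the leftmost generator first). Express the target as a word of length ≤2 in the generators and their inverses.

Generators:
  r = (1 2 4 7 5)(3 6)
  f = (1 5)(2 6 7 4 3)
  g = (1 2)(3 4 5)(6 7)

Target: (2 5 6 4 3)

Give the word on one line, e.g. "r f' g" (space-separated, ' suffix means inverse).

  after r': (1 5 7 4 2)(3 6)
  after f': (2 5 6 4 3)

r' f'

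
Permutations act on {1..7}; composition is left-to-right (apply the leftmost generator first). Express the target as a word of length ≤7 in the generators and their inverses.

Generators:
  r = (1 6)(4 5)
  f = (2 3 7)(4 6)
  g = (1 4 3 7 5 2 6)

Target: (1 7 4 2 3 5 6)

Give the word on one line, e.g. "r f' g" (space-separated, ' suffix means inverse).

r' f r g f'

  after r': (1 6)(4 5)
  after f: (1 4 5 6)(2 3 7)
  after r: (1 5)(2 3 7)
  after g: (1 2 7 6)(3 5 4)
  after f': (1 7 4 2 3 5 6)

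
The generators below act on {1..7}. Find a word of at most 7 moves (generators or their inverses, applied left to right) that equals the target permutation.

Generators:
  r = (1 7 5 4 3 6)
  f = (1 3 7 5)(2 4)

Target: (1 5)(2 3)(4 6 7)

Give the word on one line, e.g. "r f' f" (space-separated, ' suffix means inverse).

  after r': (1 6 3 4 5 7)
  after f: (1 6 7 3 2 4)
  after r': (1 3 2 5 7 4 6)
  after f': (2 7)(3 4 6 5)
  after f': (1 5)(2 3)(4 6 7)

r' f r' f' f'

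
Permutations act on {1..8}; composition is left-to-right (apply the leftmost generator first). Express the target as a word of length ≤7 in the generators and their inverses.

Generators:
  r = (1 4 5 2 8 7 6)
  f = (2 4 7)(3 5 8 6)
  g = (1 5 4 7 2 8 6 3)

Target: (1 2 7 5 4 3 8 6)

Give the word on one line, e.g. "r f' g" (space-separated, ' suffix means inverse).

f' g' r f r

  after f': (2 7 4)(3 6 8 5)
  after g': (1 3 8)(2 4 7 5 6)
  after r: (1 3 7 2 5)(4 6 8)
  after f: (1 5)(2 8 7 4 3)
  after r: (1 2 7 5 4 3 8 6)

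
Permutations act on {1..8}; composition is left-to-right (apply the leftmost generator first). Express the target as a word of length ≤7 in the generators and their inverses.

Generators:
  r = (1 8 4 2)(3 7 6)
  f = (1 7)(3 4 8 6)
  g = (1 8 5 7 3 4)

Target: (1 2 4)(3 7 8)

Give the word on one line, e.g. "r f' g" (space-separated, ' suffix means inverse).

f' g g r g'

  after f': (1 7)(3 6 8 4)
  after g: (1 3 6 5 7 8)
  after g: (1 4)(3 6 7 5)
  after r: (1 2)(4 8)(5 7)
  after g': (1 2 4)(3 7 8)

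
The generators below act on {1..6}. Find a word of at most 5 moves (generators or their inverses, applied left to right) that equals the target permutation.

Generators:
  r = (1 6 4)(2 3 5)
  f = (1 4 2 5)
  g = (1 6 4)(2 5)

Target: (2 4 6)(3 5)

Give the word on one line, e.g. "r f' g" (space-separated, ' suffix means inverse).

f' g' f' r

  after f': (1 5 2 4)
  after g': (1 2 6)
  after f': (1 4)(2 6 5)
  after r: (2 4 6)(3 5)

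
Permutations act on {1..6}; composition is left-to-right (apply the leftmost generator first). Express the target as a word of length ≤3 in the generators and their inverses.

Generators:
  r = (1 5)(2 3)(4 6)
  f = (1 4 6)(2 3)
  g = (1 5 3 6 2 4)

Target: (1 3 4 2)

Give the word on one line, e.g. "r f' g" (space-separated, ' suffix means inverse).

f g' r

  after f: (1 4 6)(2 3)
  after g': (1 2 5)(3 6 4)
  after r: (1 3 4 2)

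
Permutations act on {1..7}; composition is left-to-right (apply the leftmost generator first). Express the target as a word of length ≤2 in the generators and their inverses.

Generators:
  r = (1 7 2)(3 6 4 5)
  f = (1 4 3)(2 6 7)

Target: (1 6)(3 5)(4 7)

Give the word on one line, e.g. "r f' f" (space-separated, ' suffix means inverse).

r' f

  after r': (1 2 7)(3 5 4 6)
  after f: (1 6)(3 5)(4 7)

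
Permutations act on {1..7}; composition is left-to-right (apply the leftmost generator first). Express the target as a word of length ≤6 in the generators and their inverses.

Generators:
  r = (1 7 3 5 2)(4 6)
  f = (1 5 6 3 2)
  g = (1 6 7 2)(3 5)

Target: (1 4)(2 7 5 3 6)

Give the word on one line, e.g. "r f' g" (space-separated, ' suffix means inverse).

  after f: (1 5 6 3 2)
  after f: (1 6 2 5 3)
  after r: (1 4 6)(3 7)
  after g': (1 4)(2 7 5 3 6)

f f r g'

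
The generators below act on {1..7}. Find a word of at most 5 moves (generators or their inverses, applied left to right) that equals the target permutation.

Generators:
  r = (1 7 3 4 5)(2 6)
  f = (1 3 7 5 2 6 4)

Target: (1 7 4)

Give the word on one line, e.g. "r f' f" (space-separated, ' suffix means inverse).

  after f': (1 4 6 2 5 7 3)
  after r': (1 3 5)(2 4)
  after f': (2 6)(3 7)(4 5)
  after r: (1 7 4)

f' r' f' r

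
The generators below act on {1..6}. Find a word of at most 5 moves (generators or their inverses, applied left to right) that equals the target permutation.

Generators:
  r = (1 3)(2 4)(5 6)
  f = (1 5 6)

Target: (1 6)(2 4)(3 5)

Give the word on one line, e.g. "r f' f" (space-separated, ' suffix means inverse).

  after f: (1 5 6)
  after f: (1 6 5)
  after r: (1 5 3)(2 4)
  after f: (1 6)(2 4)(3 5)

f f r f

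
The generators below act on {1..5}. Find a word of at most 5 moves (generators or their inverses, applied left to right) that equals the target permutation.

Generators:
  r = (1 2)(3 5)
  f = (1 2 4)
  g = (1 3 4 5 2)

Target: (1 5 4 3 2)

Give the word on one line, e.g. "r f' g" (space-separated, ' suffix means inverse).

  after g: (1 3 4 5 2)
  after f: (1 3)(4 5)
  after r: (1 5 4 3 2)

g f r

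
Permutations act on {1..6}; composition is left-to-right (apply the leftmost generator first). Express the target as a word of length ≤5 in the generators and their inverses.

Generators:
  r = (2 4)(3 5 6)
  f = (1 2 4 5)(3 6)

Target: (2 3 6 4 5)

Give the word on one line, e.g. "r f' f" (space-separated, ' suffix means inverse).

f r f' f' r'

  after f: (1 2 4 5)(3 6)
  after r: (1 4 6 5)
  after f': (1 2)(3 6 4)
  after f': (2 5 4 6)
  after r': (2 3 6 4 5)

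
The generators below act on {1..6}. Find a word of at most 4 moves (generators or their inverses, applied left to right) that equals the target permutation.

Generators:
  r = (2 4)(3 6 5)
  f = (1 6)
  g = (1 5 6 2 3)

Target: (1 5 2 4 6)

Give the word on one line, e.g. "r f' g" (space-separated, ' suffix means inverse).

r f g'

  after r: (2 4)(3 6 5)
  after f: (1 6 5 3)(2 4)
  after g': (1 5 2 4 6)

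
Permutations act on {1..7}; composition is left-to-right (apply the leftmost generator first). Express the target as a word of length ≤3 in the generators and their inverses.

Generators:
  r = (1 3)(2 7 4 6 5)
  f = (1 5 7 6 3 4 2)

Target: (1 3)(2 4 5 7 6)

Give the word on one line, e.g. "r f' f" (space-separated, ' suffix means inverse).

  after r': (1 3)(2 5 6 4 7)
  after r': (2 6 7 5 4)
  after r': (1 3)(2 4 5 7 6)

r' r' r'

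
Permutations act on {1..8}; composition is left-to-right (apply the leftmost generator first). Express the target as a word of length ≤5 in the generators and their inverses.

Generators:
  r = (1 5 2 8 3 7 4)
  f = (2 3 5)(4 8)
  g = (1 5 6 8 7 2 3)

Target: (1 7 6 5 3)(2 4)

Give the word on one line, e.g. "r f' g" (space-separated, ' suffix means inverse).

  after g: (1 5 6 8 7 2 3)
  after r: (1 2 7 8 4)(3 5 6)
  after g': (1 7 6 2 8 4 3)
  after f': (1 7 6 5 3)(2 4)

g r g' f'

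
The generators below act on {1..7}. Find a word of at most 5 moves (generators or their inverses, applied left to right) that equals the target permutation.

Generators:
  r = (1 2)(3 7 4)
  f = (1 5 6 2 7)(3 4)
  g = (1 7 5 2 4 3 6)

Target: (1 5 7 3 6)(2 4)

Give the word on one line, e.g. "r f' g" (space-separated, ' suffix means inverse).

r f' r r f'

  after r: (1 2)(3 7 4)
  after f': (1 6 5)(2 7 3)
  after r: (1 6 5 2 4 3)
  after r: (1 6 5)(2 3)(4 7)
  after f': (1 5 7 3 6)(2 4)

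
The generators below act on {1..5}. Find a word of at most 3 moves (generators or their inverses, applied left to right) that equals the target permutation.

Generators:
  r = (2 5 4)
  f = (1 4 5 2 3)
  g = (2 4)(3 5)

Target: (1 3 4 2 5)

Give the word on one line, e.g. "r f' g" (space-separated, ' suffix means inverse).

r f' r'

  after r: (2 5 4)
  after f': (1 3 2 4 5)
  after r': (1 3 4 2 5)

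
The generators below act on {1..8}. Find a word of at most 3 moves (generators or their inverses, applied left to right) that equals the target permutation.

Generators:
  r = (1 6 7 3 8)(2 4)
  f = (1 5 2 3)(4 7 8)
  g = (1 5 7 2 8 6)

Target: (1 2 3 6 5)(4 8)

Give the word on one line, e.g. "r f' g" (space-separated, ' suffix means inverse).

  after g': (1 6 8 2 7 5)
  after r: (1 7 5 6)(2 3 8 4)
  after g: (1 2 3 6 5)(4 8)

g' r g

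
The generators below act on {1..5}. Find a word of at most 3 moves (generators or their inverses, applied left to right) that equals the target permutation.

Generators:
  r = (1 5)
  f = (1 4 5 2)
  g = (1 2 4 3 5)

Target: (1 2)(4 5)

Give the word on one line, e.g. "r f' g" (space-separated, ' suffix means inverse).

  after f': (1 2 5 4)
  after r': (1 2)(4 5)

f' r'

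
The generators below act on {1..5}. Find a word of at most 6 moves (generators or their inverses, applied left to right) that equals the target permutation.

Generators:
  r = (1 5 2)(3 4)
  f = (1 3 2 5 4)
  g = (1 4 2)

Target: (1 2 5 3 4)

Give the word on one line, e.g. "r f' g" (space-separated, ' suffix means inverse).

  after g': (1 2 4)
  after f: (1 5 4 3 2)
  after g: (1 5 2 4 3)
  after f': (1 2 5 3 4)

g' f g f'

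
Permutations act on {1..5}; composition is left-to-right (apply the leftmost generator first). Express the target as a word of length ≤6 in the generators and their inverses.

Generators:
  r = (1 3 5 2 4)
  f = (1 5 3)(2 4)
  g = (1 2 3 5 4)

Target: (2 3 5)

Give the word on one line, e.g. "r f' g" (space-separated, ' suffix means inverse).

g f' r' g f

  after g: (1 2 3 5 4)
  after f': (1 4 3)(2 5)
  after r': (1 2 3 4)
  after g: (1 3)(2 5 4)
  after f: (2 3 5)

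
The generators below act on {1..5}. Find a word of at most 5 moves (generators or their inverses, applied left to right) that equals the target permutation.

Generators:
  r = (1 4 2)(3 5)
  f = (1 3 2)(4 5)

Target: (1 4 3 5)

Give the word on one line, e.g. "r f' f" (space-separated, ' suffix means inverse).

r f f

  after r: (1 4 2)(3 5)
  after f: (1 5 2 3 4)
  after f: (1 4 3 5)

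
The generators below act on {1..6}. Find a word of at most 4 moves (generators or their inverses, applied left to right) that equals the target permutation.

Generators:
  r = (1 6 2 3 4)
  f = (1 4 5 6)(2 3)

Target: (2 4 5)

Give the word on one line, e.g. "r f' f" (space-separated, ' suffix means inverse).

f r

  after f: (1 4 5 6)(2 3)
  after r: (2 4 5)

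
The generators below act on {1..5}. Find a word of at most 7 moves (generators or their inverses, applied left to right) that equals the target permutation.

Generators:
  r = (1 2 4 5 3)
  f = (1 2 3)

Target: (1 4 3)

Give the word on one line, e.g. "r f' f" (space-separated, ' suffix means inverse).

  after r': (1 3 5 4 2)
  after f: (3 5 4)
  after f: (1 2 3 5 4)
  after r: (1 4 2)
  after f: (1 4 3)

r' f f r f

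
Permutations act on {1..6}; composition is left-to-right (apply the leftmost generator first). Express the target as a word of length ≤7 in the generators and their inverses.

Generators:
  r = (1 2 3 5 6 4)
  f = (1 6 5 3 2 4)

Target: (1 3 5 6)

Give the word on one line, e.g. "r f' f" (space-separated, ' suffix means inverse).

  after f: (1 6 5 3 2 4)
  after r: (1 4 2)
  after f: (2 6 5 3)
  after r: (1 2 4)
  after f': (1 3 5 6)

f r f r f'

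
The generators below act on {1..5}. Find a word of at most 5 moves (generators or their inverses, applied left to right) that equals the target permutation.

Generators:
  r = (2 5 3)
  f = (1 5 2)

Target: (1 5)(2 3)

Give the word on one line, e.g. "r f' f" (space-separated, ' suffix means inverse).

  after r': (2 3 5)
  after f': (1 2 3)
  after f': (1 5)(2 3)

r' f' f'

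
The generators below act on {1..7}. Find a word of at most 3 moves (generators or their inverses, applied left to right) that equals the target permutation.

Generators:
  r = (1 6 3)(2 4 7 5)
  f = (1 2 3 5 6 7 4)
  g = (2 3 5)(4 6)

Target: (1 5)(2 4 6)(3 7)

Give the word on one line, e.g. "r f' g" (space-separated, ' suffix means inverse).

  after r: (1 6 3)(2 4 7 5)
  after r: (1 3 6)(2 7)(4 5)
  after f: (1 5)(2 4 6)(3 7)

r r f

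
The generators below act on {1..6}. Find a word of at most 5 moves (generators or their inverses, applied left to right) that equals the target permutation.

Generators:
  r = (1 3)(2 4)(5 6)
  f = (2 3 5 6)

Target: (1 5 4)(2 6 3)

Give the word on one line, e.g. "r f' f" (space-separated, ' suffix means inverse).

r f r' f'

  after r: (1 3)(2 4)(5 6)
  after f: (1 5 2 4 3)
  after r': (1 6 5 4)
  after f': (1 5 4)(2 6 3)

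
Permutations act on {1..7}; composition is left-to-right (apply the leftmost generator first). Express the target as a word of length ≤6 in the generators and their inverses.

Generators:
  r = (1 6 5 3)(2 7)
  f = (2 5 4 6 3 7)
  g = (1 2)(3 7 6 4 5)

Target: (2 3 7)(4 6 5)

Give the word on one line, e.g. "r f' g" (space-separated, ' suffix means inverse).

  after r: (1 6 5 3)(2 7)
  after g: (1 4 5 7)(2 6 3)
  after f': (1 5 3 7)(2 4)
  after f': (1 2 5 6 4 7)
  after g: (2 3 7)(4 6 5)

r g f' f' g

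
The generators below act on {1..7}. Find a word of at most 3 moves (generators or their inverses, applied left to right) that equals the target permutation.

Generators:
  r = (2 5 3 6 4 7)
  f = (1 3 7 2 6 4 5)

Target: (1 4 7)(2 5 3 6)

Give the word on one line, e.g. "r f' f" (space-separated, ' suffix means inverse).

  after f: (1 3 7 2 6 4 5)
  after r: (1 6 7 5)(2 4 3)
  after f: (1 4 7)(2 5 3 6)

f r f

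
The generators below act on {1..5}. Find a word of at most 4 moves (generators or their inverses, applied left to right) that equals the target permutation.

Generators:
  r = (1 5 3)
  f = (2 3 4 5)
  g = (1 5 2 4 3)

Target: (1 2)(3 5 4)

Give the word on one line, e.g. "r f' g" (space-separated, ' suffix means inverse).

  after r: (1 5 3)
  after f: (1 2 3)(4 5)
  after r': (1 2 5 4)
  after r': (1 2)(3 5 4)

r f r' r'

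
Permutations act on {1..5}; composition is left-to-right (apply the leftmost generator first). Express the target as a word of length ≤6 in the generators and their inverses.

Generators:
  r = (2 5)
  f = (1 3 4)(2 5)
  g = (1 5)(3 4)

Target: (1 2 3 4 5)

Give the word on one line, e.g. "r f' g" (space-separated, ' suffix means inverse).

r g f' g'

  after r: (2 5)
  after g: (1 5 2)(3 4)
  after f': (1 2 4)
  after g': (1 2 3 4 5)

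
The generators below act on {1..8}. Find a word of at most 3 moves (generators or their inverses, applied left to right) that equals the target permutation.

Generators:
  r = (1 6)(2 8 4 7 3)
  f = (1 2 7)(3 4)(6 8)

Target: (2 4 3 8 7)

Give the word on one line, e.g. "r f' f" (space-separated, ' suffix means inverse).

r r

  after r: (1 6)(2 8 4 7 3)
  after r: (2 4 3 8 7)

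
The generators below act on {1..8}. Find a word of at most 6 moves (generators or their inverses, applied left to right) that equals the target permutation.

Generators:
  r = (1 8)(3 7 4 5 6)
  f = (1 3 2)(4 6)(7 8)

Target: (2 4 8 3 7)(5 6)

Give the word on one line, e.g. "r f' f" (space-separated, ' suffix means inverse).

f f r' f

  after f: (1 3 2)(4 6)(7 8)
  after f: (1 2 3)
  after r': (1 2 6 5 4 7 3 8)
  after f: (2 4 8 3 7)(5 6)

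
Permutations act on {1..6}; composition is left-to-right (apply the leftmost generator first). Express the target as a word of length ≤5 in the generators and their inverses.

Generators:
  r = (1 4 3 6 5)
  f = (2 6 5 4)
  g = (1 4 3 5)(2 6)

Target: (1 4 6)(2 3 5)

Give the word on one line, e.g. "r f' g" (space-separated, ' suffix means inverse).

r' g' r'

  after r': (1 5 6 3 4)
  after g': (1 3)(2 6 4 5)
  after r': (1 4 6)(2 3 5)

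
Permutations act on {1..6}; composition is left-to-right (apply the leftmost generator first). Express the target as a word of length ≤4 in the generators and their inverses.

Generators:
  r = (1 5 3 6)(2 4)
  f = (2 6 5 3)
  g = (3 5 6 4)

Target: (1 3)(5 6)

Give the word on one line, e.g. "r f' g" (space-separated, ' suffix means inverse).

  after r': (1 6 3 5)(2 4)
  after r': (1 3)(5 6)

r' r'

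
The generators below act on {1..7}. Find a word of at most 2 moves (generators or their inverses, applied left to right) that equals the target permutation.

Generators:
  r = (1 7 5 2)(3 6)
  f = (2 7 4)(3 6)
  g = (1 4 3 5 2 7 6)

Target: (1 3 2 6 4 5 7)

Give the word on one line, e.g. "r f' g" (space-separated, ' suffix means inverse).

g g

  after g: (1 4 3 5 2 7 6)
  after g: (1 3 2 6 4 5 7)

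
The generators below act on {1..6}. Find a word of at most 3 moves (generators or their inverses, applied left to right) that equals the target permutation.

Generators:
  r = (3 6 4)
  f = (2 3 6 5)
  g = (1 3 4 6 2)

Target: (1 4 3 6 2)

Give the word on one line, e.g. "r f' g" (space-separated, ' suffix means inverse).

  after g: (1 3 4 6 2)
  after r': (1 4 3 6 2)

g r'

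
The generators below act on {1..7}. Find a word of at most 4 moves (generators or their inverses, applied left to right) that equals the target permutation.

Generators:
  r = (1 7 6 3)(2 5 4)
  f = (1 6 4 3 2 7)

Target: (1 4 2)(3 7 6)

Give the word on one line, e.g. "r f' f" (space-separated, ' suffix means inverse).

  after f: (1 6 4 3 2 7)
  after f: (1 4 2)(3 7 6)

f f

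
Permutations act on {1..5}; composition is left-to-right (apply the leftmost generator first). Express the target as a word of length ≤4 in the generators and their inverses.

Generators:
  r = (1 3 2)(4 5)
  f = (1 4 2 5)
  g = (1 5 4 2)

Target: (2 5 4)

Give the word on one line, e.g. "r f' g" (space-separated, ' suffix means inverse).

  after f': (1 5 2 4)
  after g': (2 5 4)

f' g'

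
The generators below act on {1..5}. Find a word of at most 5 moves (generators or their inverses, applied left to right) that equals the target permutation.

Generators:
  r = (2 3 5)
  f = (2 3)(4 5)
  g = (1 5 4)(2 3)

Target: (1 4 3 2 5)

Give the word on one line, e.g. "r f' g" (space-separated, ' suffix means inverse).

g g r r

  after g: (1 5 4)(2 3)
  after g: (1 4 5)
  after r: (1 4 2 3 5)
  after r: (1 4 3 2 5)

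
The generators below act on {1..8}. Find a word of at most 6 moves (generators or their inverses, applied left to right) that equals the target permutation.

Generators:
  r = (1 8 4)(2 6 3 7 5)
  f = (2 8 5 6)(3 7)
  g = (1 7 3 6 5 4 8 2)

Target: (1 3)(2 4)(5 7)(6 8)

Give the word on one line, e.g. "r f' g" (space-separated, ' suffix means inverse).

  after f: (2 8 5 6)(3 7)
  after g: (1 7 6)(4 8)
  after f: (1 3 7 2 8 4 5 6)
  after g': (1 7 8 5 3)(2 4 6)
  after f: (1 3)(2 4)(5 7)(6 8)

f g f g' f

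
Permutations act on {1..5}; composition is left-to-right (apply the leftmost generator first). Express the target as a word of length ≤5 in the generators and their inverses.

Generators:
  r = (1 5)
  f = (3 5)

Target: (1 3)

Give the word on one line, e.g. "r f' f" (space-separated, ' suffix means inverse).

f' r r r f

  after f': (3 5)
  after r: (1 5 3)
  after r: (3 5)
  after r: (1 5 3)
  after f: (1 3)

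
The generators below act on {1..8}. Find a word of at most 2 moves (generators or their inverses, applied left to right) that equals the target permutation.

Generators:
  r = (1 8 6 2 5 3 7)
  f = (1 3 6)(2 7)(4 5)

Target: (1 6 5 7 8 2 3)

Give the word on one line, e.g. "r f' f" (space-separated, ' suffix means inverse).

r r

  after r: (1 8 6 2 5 3 7)
  after r: (1 6 5 7 8 2 3)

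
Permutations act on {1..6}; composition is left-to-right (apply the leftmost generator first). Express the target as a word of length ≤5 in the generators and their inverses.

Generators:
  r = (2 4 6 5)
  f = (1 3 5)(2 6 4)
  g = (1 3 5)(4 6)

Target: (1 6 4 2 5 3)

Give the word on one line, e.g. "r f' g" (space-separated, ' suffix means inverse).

g g r'

  after g: (1 3 5)(4 6)
  after g: (1 5 3)
  after r': (1 6 4 2 5 3)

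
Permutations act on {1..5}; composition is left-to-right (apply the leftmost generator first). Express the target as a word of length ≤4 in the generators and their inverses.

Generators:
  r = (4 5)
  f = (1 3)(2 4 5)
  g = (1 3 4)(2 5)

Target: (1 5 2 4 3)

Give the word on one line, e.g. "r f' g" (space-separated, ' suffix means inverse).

  after g': (1 4 3)(2 5)
  after r: (1 5 2 4 3)

g' r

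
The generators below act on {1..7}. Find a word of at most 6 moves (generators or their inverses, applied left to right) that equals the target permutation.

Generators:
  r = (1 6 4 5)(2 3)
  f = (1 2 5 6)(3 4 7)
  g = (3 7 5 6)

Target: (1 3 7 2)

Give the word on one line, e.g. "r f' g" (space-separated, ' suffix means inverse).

  after g: (3 7 5 6)
  after f: (1 2 5)(4 7 6)
  after g: (1 2 6 4 5)(3 7)
  after r': (1 3 7 2)

g f g r'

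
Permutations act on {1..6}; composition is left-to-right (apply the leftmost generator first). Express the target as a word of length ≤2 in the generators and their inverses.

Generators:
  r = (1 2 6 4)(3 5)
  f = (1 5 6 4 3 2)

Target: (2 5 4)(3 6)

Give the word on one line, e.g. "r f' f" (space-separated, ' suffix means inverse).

  after f': (1 2 3 4 6 5)
  after r': (2 5 4)(3 6)

f' r'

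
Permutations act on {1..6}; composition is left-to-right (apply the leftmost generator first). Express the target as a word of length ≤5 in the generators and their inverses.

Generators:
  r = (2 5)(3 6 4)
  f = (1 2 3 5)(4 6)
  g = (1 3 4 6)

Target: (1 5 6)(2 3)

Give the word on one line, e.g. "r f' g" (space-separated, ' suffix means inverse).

f' r g' r'

  after f': (1 5 3 2)(4 6)
  after r: (1 2)(3 5 6)
  after g': (1 2 6)(3 5 4)
  after r': (1 5 6)(2 3)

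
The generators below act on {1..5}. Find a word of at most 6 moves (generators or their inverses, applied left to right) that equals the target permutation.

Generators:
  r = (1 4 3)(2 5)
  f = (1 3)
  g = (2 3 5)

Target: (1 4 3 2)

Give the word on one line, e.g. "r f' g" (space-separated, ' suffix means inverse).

g f r' f

  after g: (2 3 5)
  after f: (1 3 5 2)
  after r': (1 4)(2 3)
  after f: (1 4 3 2)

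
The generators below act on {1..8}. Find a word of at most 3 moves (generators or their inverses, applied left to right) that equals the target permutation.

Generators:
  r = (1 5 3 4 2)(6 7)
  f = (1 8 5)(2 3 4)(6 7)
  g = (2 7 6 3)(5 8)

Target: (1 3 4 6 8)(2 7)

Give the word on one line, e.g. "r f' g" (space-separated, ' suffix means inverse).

  after g: (2 7 6 3)(5 8)
  after r': (1 2 6 5 8)(3 4)
  after g': (1 3 4 6 8)(2 7)

g r' g'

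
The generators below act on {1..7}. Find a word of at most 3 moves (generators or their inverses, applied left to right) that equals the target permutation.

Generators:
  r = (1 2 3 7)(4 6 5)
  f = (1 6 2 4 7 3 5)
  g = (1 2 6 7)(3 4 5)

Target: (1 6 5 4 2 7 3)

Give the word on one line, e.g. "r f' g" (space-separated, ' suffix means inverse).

g r' f

  after g: (1 2 6 7)(3 4 5)
  after r': (2 4 6 3 5)
  after f: (1 6 5 4 2 7 3)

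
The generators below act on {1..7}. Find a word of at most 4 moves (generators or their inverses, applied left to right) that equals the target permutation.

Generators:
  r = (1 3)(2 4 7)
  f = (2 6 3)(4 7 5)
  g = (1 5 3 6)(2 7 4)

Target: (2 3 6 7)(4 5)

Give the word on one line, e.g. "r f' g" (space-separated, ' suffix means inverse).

  after f': (2 3 6)(4 5 7)
  after r: (1 3 6 4 5 2)
  after r: (2 3 6 7)(4 5)

f' r r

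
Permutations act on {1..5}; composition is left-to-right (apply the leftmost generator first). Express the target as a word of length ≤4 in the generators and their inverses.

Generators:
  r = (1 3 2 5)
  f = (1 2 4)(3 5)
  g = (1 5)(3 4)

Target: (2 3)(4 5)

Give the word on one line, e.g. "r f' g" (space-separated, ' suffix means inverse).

  after g: (1 5)(3 4)
  after r: (2 5 3 4)
  after g': (1 5 4 2)
  after r: (2 3)(4 5)

g r g' r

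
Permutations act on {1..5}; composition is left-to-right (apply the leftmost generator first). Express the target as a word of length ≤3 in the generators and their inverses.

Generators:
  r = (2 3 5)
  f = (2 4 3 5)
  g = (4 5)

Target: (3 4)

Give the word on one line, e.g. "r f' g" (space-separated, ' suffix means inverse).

r' f

  after r': (2 5 3)
  after f: (3 4)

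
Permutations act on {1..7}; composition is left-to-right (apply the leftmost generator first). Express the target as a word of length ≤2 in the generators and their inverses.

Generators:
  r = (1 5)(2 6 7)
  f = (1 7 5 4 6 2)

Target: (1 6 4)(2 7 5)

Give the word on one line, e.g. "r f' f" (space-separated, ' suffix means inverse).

  after f': (1 2 6 4 5 7)
  after r: (1 6 4)(2 7 5)

f' r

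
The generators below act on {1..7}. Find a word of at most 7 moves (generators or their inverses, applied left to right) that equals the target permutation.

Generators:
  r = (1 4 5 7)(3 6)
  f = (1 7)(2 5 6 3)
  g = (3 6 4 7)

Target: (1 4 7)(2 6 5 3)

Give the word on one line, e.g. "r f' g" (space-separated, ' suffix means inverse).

g' f' r r f'

  after g': (3 7 4 6)
  after f': (1 7 4 5 2 3)
  after r: (2 6 3 4 7 5)
  after r: (1 4)(2 3 5)
  after f': (1 4 7)(2 6 5 3)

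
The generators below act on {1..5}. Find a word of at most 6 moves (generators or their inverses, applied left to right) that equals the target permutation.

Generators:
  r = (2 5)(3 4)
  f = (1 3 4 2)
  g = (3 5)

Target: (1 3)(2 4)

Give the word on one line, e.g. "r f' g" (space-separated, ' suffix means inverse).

g f' g' f' r

  after g: (3 5)
  after f': (1 2 4 3 5)
  after g': (1 2 4 5)
  after f': (1 4 5 2 3)
  after r: (1 3)(2 4)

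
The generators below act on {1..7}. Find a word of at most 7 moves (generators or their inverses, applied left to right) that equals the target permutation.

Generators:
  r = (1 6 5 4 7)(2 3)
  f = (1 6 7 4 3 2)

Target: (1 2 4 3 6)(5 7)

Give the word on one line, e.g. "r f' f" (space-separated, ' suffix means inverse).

  after f: (1 6 7 4 3 2)
  after r: (1 5 4 2 6)
  after r: (1 4 3 2 5 7)
  after f: (1 3)(2 5 4)(6 7)
  after r: (1 2 4 3 6)(5 7)

f r r f r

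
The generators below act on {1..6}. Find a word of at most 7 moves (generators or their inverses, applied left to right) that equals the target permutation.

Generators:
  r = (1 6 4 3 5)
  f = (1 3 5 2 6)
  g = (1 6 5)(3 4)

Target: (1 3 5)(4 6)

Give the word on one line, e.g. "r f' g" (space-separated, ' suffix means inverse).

g' f r' f' f'

  after g': (1 5 6)(3 4)
  after f: (1 2 6 3 4 5)
  after r': (1 2)(3 6 4)
  after f': (1 5 3 2 6 4)
  after f': (1 3 5)(4 6)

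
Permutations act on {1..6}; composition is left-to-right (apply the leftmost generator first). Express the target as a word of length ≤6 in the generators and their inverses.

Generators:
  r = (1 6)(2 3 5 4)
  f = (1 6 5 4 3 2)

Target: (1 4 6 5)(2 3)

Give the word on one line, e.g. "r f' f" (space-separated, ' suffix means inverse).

f' f' r' r'

  after f': (1 2 3 4 5 6)
  after f': (1 3 5)(2 4 6)
  after r': (1 2 5 6 4)
  after r': (1 4 6 5)(2 3)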